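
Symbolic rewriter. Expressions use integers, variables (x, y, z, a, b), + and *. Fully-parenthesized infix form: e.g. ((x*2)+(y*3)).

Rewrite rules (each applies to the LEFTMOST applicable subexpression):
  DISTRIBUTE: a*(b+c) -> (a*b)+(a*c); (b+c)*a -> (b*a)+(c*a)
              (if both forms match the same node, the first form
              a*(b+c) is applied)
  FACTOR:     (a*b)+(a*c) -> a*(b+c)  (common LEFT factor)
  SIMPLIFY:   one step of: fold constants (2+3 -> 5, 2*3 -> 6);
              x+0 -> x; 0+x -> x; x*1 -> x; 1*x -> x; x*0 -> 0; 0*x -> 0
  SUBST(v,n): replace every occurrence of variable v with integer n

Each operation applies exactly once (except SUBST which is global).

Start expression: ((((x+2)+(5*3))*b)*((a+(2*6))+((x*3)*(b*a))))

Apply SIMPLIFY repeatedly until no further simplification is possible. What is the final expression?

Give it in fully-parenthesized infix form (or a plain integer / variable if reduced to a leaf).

Answer: ((((x+2)+15)*b)*((a+12)+((x*3)*(b*a))))

Derivation:
Start: ((((x+2)+(5*3))*b)*((a+(2*6))+((x*3)*(b*a))))
Step 1: at LLR: (5*3) -> 15; overall: ((((x+2)+(5*3))*b)*((a+(2*6))+((x*3)*(b*a)))) -> ((((x+2)+15)*b)*((a+(2*6))+((x*3)*(b*a))))
Step 2: at RLR: (2*6) -> 12; overall: ((((x+2)+15)*b)*((a+(2*6))+((x*3)*(b*a)))) -> ((((x+2)+15)*b)*((a+12)+((x*3)*(b*a))))
Fixed point: ((((x+2)+15)*b)*((a+12)+((x*3)*(b*a))))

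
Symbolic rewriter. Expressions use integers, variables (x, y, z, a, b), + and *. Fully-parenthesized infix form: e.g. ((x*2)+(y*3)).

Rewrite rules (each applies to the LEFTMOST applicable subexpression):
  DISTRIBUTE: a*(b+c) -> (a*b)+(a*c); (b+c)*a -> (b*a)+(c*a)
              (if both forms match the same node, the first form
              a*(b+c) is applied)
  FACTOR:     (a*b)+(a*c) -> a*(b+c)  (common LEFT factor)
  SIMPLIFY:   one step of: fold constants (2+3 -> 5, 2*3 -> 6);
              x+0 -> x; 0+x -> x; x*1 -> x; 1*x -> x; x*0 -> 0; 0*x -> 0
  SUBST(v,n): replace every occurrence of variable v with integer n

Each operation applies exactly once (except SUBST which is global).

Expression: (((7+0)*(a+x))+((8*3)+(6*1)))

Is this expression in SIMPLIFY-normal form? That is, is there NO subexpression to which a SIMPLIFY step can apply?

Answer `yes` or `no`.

Expression: (((7+0)*(a+x))+((8*3)+(6*1)))
Scanning for simplifiable subexpressions (pre-order)...
  at root: (((7+0)*(a+x))+((8*3)+(6*1))) (not simplifiable)
  at L: ((7+0)*(a+x)) (not simplifiable)
  at LL: (7+0) (SIMPLIFIABLE)
  at LR: (a+x) (not simplifiable)
  at R: ((8*3)+(6*1)) (not simplifiable)
  at RL: (8*3) (SIMPLIFIABLE)
  at RR: (6*1) (SIMPLIFIABLE)
Found simplifiable subexpr at path LL: (7+0)
One SIMPLIFY step would give: ((7*(a+x))+((8*3)+(6*1)))
-> NOT in normal form.

Answer: no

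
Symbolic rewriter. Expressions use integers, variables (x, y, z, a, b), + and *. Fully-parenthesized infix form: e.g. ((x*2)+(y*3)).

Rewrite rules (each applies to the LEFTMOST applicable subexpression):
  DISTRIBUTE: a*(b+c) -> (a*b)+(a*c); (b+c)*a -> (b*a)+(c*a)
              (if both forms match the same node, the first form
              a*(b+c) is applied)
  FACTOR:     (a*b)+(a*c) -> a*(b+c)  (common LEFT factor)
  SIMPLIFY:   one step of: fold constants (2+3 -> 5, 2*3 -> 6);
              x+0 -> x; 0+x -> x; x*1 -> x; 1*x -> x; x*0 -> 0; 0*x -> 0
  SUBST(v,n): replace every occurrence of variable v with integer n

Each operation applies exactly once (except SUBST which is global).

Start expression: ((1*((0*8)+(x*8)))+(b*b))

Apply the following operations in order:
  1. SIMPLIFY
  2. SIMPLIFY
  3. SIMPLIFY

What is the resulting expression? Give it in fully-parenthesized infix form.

Start: ((1*((0*8)+(x*8)))+(b*b))
Apply SIMPLIFY at L (target: (1*((0*8)+(x*8)))): ((1*((0*8)+(x*8)))+(b*b)) -> (((0*8)+(x*8))+(b*b))
Apply SIMPLIFY at LL (target: (0*8)): (((0*8)+(x*8))+(b*b)) -> ((0+(x*8))+(b*b))
Apply SIMPLIFY at L (target: (0+(x*8))): ((0+(x*8))+(b*b)) -> ((x*8)+(b*b))

Answer: ((x*8)+(b*b))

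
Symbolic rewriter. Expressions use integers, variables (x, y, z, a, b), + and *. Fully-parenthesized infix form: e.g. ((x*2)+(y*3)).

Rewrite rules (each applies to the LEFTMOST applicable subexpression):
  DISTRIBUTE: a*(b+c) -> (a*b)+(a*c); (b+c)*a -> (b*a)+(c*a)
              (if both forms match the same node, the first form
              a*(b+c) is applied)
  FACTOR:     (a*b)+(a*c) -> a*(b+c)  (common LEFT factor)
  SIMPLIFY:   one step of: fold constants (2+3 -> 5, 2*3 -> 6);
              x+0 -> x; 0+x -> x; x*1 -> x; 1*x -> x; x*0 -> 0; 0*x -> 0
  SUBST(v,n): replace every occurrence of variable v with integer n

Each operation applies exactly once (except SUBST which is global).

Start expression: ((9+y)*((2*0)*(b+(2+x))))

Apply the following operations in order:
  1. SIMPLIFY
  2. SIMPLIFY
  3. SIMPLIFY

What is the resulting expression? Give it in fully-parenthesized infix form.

Answer: 0

Derivation:
Start: ((9+y)*((2*0)*(b+(2+x))))
Apply SIMPLIFY at RL (target: (2*0)): ((9+y)*((2*0)*(b+(2+x)))) -> ((9+y)*(0*(b+(2+x))))
Apply SIMPLIFY at R (target: (0*(b+(2+x)))): ((9+y)*(0*(b+(2+x)))) -> ((9+y)*0)
Apply SIMPLIFY at root (target: ((9+y)*0)): ((9+y)*0) -> 0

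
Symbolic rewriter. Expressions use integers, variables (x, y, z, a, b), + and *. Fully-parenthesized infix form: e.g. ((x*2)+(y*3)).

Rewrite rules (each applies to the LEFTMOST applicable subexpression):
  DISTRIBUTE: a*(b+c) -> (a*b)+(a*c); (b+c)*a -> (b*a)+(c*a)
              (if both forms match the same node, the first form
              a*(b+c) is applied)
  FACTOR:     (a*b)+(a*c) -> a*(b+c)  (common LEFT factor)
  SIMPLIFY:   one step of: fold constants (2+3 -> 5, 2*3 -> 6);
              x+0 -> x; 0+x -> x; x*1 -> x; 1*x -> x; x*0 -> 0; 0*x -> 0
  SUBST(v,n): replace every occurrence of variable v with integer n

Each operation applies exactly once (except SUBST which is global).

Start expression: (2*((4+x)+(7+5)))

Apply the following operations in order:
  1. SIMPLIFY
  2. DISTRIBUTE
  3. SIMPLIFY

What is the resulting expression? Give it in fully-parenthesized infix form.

Start: (2*((4+x)+(7+5)))
Apply SIMPLIFY at RR (target: (7+5)): (2*((4+x)+(7+5))) -> (2*((4+x)+12))
Apply DISTRIBUTE at root (target: (2*((4+x)+12))): (2*((4+x)+12)) -> ((2*(4+x))+(2*12))
Apply SIMPLIFY at R (target: (2*12)): ((2*(4+x))+(2*12)) -> ((2*(4+x))+24)

Answer: ((2*(4+x))+24)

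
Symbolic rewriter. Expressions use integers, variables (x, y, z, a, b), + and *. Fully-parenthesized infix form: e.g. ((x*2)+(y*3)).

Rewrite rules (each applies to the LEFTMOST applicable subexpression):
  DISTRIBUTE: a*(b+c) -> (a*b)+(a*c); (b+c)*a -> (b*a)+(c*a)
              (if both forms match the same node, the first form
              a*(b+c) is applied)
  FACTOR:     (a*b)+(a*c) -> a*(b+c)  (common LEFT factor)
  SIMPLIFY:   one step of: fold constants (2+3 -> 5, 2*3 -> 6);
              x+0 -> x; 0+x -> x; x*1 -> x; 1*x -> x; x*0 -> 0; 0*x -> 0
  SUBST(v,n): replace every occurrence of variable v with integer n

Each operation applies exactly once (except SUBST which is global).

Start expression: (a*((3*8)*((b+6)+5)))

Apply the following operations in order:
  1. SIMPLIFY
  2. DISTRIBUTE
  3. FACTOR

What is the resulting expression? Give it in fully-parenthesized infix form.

Start: (a*((3*8)*((b+6)+5)))
Apply SIMPLIFY at RL (target: (3*8)): (a*((3*8)*((b+6)+5))) -> (a*(24*((b+6)+5)))
Apply DISTRIBUTE at R (target: (24*((b+6)+5))): (a*(24*((b+6)+5))) -> (a*((24*(b+6))+(24*5)))
Apply FACTOR at R (target: ((24*(b+6))+(24*5))): (a*((24*(b+6))+(24*5))) -> (a*(24*((b+6)+5)))

Answer: (a*(24*((b+6)+5)))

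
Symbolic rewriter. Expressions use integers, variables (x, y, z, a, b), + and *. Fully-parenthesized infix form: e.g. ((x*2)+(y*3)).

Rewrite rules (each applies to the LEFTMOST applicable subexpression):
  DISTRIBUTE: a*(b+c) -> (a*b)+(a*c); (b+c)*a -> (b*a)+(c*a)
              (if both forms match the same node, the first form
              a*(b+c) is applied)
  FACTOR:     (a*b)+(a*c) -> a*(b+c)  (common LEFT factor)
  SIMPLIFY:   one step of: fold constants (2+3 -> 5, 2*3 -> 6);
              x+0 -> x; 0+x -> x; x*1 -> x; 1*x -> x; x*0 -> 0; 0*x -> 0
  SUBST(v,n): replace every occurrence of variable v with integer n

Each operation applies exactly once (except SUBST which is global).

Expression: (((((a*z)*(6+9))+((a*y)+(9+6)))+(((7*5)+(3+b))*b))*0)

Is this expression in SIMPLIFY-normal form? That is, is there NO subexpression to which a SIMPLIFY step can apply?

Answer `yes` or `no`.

Expression: (((((a*z)*(6+9))+((a*y)+(9+6)))+(((7*5)+(3+b))*b))*0)
Scanning for simplifiable subexpressions (pre-order)...
  at root: (((((a*z)*(6+9))+((a*y)+(9+6)))+(((7*5)+(3+b))*b))*0) (SIMPLIFIABLE)
  at L: ((((a*z)*(6+9))+((a*y)+(9+6)))+(((7*5)+(3+b))*b)) (not simplifiable)
  at LL: (((a*z)*(6+9))+((a*y)+(9+6))) (not simplifiable)
  at LLL: ((a*z)*(6+9)) (not simplifiable)
  at LLLL: (a*z) (not simplifiable)
  at LLLR: (6+9) (SIMPLIFIABLE)
  at LLR: ((a*y)+(9+6)) (not simplifiable)
  at LLRL: (a*y) (not simplifiable)
  at LLRR: (9+6) (SIMPLIFIABLE)
  at LR: (((7*5)+(3+b))*b) (not simplifiable)
  at LRL: ((7*5)+(3+b)) (not simplifiable)
  at LRLL: (7*5) (SIMPLIFIABLE)
  at LRLR: (3+b) (not simplifiable)
Found simplifiable subexpr at path root: (((((a*z)*(6+9))+((a*y)+(9+6)))+(((7*5)+(3+b))*b))*0)
One SIMPLIFY step would give: 0
-> NOT in normal form.

Answer: no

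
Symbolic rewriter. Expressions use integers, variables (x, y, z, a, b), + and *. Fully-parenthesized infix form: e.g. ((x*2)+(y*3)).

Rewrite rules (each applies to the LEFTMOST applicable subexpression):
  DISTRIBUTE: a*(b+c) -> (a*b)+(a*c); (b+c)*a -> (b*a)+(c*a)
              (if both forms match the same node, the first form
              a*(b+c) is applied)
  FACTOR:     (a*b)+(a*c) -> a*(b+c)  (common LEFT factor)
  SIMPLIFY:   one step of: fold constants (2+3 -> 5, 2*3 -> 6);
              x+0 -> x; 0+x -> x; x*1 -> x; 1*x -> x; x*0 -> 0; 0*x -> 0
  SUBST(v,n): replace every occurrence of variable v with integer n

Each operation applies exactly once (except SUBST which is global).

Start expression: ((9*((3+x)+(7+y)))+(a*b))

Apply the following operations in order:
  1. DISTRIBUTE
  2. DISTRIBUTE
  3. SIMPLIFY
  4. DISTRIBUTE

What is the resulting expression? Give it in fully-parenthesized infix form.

Start: ((9*((3+x)+(7+y)))+(a*b))
Apply DISTRIBUTE at L (target: (9*((3+x)+(7+y)))): ((9*((3+x)+(7+y)))+(a*b)) -> (((9*(3+x))+(9*(7+y)))+(a*b))
Apply DISTRIBUTE at LL (target: (9*(3+x))): (((9*(3+x))+(9*(7+y)))+(a*b)) -> ((((9*3)+(9*x))+(9*(7+y)))+(a*b))
Apply SIMPLIFY at LLL (target: (9*3)): ((((9*3)+(9*x))+(9*(7+y)))+(a*b)) -> (((27+(9*x))+(9*(7+y)))+(a*b))
Apply DISTRIBUTE at LR (target: (9*(7+y))): (((27+(9*x))+(9*(7+y)))+(a*b)) -> (((27+(9*x))+((9*7)+(9*y)))+(a*b))

Answer: (((27+(9*x))+((9*7)+(9*y)))+(a*b))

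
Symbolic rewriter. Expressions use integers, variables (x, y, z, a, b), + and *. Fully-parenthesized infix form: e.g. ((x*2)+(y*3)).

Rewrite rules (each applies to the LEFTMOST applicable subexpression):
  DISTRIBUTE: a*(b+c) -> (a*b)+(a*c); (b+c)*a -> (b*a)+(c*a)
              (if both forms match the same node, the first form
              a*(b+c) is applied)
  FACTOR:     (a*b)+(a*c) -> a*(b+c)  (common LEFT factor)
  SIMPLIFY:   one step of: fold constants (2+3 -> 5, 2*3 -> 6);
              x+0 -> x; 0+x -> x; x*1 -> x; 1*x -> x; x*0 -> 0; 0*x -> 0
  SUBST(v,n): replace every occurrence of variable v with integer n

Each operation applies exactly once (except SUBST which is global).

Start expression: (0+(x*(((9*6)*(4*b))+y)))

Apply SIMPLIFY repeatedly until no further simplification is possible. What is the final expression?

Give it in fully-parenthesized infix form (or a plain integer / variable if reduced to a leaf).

Start: (0+(x*(((9*6)*(4*b))+y)))
Step 1: at root: (0+(x*(((9*6)*(4*b))+y))) -> (x*(((9*6)*(4*b))+y)); overall: (0+(x*(((9*6)*(4*b))+y))) -> (x*(((9*6)*(4*b))+y))
Step 2: at RLL: (9*6) -> 54; overall: (x*(((9*6)*(4*b))+y)) -> (x*((54*(4*b))+y))
Fixed point: (x*((54*(4*b))+y))

Answer: (x*((54*(4*b))+y))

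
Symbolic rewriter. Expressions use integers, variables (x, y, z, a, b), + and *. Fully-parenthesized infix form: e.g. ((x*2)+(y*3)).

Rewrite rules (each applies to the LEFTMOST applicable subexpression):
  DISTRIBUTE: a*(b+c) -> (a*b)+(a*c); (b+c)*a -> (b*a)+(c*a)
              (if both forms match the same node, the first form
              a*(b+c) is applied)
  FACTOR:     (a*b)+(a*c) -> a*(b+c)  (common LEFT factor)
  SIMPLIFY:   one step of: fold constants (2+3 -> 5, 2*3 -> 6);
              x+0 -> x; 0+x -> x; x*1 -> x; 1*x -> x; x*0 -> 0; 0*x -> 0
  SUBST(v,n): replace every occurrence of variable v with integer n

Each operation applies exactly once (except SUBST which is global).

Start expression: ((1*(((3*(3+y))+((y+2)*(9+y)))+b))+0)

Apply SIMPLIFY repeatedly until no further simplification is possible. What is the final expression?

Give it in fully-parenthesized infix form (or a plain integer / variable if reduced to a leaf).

Answer: (((3*(3+y))+((y+2)*(9+y)))+b)

Derivation:
Start: ((1*(((3*(3+y))+((y+2)*(9+y)))+b))+0)
Step 1: at root: ((1*(((3*(3+y))+((y+2)*(9+y)))+b))+0) -> (1*(((3*(3+y))+((y+2)*(9+y)))+b)); overall: ((1*(((3*(3+y))+((y+2)*(9+y)))+b))+0) -> (1*(((3*(3+y))+((y+2)*(9+y)))+b))
Step 2: at root: (1*(((3*(3+y))+((y+2)*(9+y)))+b)) -> (((3*(3+y))+((y+2)*(9+y)))+b); overall: (1*(((3*(3+y))+((y+2)*(9+y)))+b)) -> (((3*(3+y))+((y+2)*(9+y)))+b)
Fixed point: (((3*(3+y))+((y+2)*(9+y)))+b)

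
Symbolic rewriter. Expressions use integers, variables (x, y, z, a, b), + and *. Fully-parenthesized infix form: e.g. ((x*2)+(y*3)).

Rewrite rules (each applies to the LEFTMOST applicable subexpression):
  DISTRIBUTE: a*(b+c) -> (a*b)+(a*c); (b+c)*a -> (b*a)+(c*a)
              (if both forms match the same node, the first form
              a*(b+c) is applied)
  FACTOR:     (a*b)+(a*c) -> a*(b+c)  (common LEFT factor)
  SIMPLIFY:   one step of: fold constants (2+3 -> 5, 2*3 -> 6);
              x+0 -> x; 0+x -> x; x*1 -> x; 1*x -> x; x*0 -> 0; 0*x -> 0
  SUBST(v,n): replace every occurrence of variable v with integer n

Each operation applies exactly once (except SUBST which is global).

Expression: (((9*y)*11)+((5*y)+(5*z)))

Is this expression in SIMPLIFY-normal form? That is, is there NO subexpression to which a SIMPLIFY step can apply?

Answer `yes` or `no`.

Answer: yes

Derivation:
Expression: (((9*y)*11)+((5*y)+(5*z)))
Scanning for simplifiable subexpressions (pre-order)...
  at root: (((9*y)*11)+((5*y)+(5*z))) (not simplifiable)
  at L: ((9*y)*11) (not simplifiable)
  at LL: (9*y) (not simplifiable)
  at R: ((5*y)+(5*z)) (not simplifiable)
  at RL: (5*y) (not simplifiable)
  at RR: (5*z) (not simplifiable)
Result: no simplifiable subexpression found -> normal form.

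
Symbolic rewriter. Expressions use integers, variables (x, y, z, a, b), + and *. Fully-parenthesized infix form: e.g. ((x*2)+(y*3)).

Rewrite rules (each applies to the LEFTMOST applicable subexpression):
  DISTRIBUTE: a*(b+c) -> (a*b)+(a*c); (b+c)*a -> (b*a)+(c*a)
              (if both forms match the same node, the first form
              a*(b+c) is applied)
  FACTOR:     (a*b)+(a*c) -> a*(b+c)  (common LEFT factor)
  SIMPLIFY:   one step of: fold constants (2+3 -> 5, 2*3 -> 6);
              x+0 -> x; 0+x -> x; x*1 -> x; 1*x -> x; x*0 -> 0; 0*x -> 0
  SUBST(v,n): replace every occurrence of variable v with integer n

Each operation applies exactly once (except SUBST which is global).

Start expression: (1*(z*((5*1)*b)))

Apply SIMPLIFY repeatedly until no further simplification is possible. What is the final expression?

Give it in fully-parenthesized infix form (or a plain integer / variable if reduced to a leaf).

Start: (1*(z*((5*1)*b)))
Step 1: at root: (1*(z*((5*1)*b))) -> (z*((5*1)*b)); overall: (1*(z*((5*1)*b))) -> (z*((5*1)*b))
Step 2: at RL: (5*1) -> 5; overall: (z*((5*1)*b)) -> (z*(5*b))
Fixed point: (z*(5*b))

Answer: (z*(5*b))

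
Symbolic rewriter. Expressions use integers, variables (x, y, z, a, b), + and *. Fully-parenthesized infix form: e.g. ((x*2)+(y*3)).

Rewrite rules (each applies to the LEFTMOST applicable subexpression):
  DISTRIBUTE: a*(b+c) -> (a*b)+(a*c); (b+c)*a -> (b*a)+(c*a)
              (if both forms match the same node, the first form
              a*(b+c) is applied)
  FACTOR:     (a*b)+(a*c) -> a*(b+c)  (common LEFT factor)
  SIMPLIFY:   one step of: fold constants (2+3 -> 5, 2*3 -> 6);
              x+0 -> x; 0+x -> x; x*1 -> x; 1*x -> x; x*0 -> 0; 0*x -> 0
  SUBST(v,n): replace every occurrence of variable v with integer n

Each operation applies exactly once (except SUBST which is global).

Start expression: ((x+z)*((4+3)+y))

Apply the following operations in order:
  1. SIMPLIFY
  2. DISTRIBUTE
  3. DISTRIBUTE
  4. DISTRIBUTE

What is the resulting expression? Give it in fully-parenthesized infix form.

Start: ((x+z)*((4+3)+y))
Apply SIMPLIFY at RL (target: (4+3)): ((x+z)*((4+3)+y)) -> ((x+z)*(7+y))
Apply DISTRIBUTE at root (target: ((x+z)*(7+y))): ((x+z)*(7+y)) -> (((x+z)*7)+((x+z)*y))
Apply DISTRIBUTE at L (target: ((x+z)*7)): (((x+z)*7)+((x+z)*y)) -> (((x*7)+(z*7))+((x+z)*y))
Apply DISTRIBUTE at R (target: ((x+z)*y)): (((x*7)+(z*7))+((x+z)*y)) -> (((x*7)+(z*7))+((x*y)+(z*y)))

Answer: (((x*7)+(z*7))+((x*y)+(z*y)))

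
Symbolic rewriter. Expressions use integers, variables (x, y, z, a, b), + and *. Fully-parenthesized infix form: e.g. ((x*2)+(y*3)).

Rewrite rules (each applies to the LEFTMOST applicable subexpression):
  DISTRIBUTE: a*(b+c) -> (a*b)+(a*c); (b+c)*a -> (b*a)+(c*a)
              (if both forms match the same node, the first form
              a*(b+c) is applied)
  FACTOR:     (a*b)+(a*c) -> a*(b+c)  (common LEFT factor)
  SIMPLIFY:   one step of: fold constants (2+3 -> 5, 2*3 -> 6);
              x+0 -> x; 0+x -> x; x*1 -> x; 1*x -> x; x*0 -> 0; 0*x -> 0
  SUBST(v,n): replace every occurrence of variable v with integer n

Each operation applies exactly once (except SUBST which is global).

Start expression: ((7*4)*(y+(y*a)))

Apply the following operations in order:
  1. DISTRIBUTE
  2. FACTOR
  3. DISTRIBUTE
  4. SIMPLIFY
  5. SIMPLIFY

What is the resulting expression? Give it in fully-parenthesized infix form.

Answer: ((28*y)+(28*(y*a)))

Derivation:
Start: ((7*4)*(y+(y*a)))
Apply DISTRIBUTE at root (target: ((7*4)*(y+(y*a)))): ((7*4)*(y+(y*a))) -> (((7*4)*y)+((7*4)*(y*a)))
Apply FACTOR at root (target: (((7*4)*y)+((7*4)*(y*a)))): (((7*4)*y)+((7*4)*(y*a))) -> ((7*4)*(y+(y*a)))
Apply DISTRIBUTE at root (target: ((7*4)*(y+(y*a)))): ((7*4)*(y+(y*a))) -> (((7*4)*y)+((7*4)*(y*a)))
Apply SIMPLIFY at LL (target: (7*4)): (((7*4)*y)+((7*4)*(y*a))) -> ((28*y)+((7*4)*(y*a)))
Apply SIMPLIFY at RL (target: (7*4)): ((28*y)+((7*4)*(y*a))) -> ((28*y)+(28*(y*a)))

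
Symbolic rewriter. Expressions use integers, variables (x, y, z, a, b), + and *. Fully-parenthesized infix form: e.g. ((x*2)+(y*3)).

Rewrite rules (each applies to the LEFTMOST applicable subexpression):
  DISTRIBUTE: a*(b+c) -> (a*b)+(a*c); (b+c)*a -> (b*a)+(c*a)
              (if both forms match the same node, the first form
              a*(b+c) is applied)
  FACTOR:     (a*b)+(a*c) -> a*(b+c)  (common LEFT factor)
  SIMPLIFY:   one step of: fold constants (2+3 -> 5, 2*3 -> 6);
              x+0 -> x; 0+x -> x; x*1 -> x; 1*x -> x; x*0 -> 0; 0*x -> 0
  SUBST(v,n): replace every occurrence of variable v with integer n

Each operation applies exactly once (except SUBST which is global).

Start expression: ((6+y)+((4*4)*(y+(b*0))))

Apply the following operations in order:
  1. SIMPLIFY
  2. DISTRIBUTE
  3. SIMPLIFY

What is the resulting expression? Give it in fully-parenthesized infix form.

Answer: ((6+y)+((16*y)+(16*0)))

Derivation:
Start: ((6+y)+((4*4)*(y+(b*0))))
Apply SIMPLIFY at RL (target: (4*4)): ((6+y)+((4*4)*(y+(b*0)))) -> ((6+y)+(16*(y+(b*0))))
Apply DISTRIBUTE at R (target: (16*(y+(b*0)))): ((6+y)+(16*(y+(b*0)))) -> ((6+y)+((16*y)+(16*(b*0))))
Apply SIMPLIFY at RRR (target: (b*0)): ((6+y)+((16*y)+(16*(b*0)))) -> ((6+y)+((16*y)+(16*0)))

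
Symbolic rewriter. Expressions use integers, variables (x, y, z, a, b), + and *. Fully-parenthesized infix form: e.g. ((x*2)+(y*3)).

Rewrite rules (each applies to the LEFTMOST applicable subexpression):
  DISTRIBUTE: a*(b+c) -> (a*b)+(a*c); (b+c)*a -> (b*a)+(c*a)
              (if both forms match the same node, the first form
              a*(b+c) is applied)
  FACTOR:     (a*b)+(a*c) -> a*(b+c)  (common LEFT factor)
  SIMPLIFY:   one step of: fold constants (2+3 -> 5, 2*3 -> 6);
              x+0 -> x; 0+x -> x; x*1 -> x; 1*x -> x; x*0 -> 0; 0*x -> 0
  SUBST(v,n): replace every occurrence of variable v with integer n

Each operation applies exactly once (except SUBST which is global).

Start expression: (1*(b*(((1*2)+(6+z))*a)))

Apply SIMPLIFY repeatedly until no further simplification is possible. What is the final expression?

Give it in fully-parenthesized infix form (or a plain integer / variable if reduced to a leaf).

Answer: (b*((2+(6+z))*a))

Derivation:
Start: (1*(b*(((1*2)+(6+z))*a)))
Step 1: at root: (1*(b*(((1*2)+(6+z))*a))) -> (b*(((1*2)+(6+z))*a)); overall: (1*(b*(((1*2)+(6+z))*a))) -> (b*(((1*2)+(6+z))*a))
Step 2: at RLL: (1*2) -> 2; overall: (b*(((1*2)+(6+z))*a)) -> (b*((2+(6+z))*a))
Fixed point: (b*((2+(6+z))*a))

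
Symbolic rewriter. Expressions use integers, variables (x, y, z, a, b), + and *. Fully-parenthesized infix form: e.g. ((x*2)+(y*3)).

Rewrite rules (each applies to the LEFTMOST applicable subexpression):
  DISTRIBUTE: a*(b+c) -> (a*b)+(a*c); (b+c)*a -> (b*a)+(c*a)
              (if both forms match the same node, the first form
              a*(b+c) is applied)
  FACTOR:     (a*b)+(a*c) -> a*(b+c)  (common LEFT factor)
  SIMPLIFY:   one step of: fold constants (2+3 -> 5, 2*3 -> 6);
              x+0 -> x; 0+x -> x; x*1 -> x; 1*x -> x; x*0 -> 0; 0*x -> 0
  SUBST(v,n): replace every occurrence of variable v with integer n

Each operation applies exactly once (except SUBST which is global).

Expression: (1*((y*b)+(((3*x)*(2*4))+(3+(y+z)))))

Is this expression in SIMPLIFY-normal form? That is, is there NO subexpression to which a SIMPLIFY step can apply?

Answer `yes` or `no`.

Expression: (1*((y*b)+(((3*x)*(2*4))+(3+(y+z)))))
Scanning for simplifiable subexpressions (pre-order)...
  at root: (1*((y*b)+(((3*x)*(2*4))+(3+(y+z))))) (SIMPLIFIABLE)
  at R: ((y*b)+(((3*x)*(2*4))+(3+(y+z)))) (not simplifiable)
  at RL: (y*b) (not simplifiable)
  at RR: (((3*x)*(2*4))+(3+(y+z))) (not simplifiable)
  at RRL: ((3*x)*(2*4)) (not simplifiable)
  at RRLL: (3*x) (not simplifiable)
  at RRLR: (2*4) (SIMPLIFIABLE)
  at RRR: (3+(y+z)) (not simplifiable)
  at RRRR: (y+z) (not simplifiable)
Found simplifiable subexpr at path root: (1*((y*b)+(((3*x)*(2*4))+(3+(y+z)))))
One SIMPLIFY step would give: ((y*b)+(((3*x)*(2*4))+(3+(y+z))))
-> NOT in normal form.

Answer: no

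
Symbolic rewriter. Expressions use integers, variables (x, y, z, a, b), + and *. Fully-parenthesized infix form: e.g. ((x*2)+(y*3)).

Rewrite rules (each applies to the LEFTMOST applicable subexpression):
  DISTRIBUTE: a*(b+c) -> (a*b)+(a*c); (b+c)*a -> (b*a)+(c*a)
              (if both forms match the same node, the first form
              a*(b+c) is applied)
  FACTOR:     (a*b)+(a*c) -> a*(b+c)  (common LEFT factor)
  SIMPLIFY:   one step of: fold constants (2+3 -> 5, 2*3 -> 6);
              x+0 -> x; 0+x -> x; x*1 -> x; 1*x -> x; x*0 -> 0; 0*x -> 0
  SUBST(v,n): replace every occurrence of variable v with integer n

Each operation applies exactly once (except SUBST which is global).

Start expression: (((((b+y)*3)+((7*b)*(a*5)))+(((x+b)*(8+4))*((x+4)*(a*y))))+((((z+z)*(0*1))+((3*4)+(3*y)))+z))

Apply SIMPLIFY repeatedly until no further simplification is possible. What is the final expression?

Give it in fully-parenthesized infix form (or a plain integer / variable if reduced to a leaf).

Answer: (((((b+y)*3)+((7*b)*(a*5)))+(((x+b)*12)*((x+4)*(a*y))))+((12+(3*y))+z))

Derivation:
Start: (((((b+y)*3)+((7*b)*(a*5)))+(((x+b)*(8+4))*((x+4)*(a*y))))+((((z+z)*(0*1))+((3*4)+(3*y)))+z))
Step 1: at LRLR: (8+4) -> 12; overall: (((((b+y)*3)+((7*b)*(a*5)))+(((x+b)*(8+4))*((x+4)*(a*y))))+((((z+z)*(0*1))+((3*4)+(3*y)))+z)) -> (((((b+y)*3)+((7*b)*(a*5)))+(((x+b)*12)*((x+4)*(a*y))))+((((z+z)*(0*1))+((3*4)+(3*y)))+z))
Step 2: at RLLR: (0*1) -> 0; overall: (((((b+y)*3)+((7*b)*(a*5)))+(((x+b)*12)*((x+4)*(a*y))))+((((z+z)*(0*1))+((3*4)+(3*y)))+z)) -> (((((b+y)*3)+((7*b)*(a*5)))+(((x+b)*12)*((x+4)*(a*y))))+((((z+z)*0)+((3*4)+(3*y)))+z))
Step 3: at RLL: ((z+z)*0) -> 0; overall: (((((b+y)*3)+((7*b)*(a*5)))+(((x+b)*12)*((x+4)*(a*y))))+((((z+z)*0)+((3*4)+(3*y)))+z)) -> (((((b+y)*3)+((7*b)*(a*5)))+(((x+b)*12)*((x+4)*(a*y))))+((0+((3*4)+(3*y)))+z))
Step 4: at RL: (0+((3*4)+(3*y))) -> ((3*4)+(3*y)); overall: (((((b+y)*3)+((7*b)*(a*5)))+(((x+b)*12)*((x+4)*(a*y))))+((0+((3*4)+(3*y)))+z)) -> (((((b+y)*3)+((7*b)*(a*5)))+(((x+b)*12)*((x+4)*(a*y))))+(((3*4)+(3*y))+z))
Step 5: at RLL: (3*4) -> 12; overall: (((((b+y)*3)+((7*b)*(a*5)))+(((x+b)*12)*((x+4)*(a*y))))+(((3*4)+(3*y))+z)) -> (((((b+y)*3)+((7*b)*(a*5)))+(((x+b)*12)*((x+4)*(a*y))))+((12+(3*y))+z))
Fixed point: (((((b+y)*3)+((7*b)*(a*5)))+(((x+b)*12)*((x+4)*(a*y))))+((12+(3*y))+z))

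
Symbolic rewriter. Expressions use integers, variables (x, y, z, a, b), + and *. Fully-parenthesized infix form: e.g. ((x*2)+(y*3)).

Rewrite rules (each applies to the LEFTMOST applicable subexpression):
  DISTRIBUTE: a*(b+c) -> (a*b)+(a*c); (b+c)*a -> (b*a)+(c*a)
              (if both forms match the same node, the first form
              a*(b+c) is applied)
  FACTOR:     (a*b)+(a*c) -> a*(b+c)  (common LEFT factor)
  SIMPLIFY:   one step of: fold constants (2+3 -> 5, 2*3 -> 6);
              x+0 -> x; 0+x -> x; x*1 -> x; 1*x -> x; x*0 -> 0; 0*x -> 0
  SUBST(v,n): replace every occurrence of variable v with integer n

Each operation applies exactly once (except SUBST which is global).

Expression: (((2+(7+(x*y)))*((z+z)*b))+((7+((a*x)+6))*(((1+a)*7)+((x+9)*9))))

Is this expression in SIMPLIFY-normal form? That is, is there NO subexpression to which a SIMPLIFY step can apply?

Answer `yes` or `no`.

Answer: yes

Derivation:
Expression: (((2+(7+(x*y)))*((z+z)*b))+((7+((a*x)+6))*(((1+a)*7)+((x+9)*9))))
Scanning for simplifiable subexpressions (pre-order)...
  at root: (((2+(7+(x*y)))*((z+z)*b))+((7+((a*x)+6))*(((1+a)*7)+((x+9)*9)))) (not simplifiable)
  at L: ((2+(7+(x*y)))*((z+z)*b)) (not simplifiable)
  at LL: (2+(7+(x*y))) (not simplifiable)
  at LLR: (7+(x*y)) (not simplifiable)
  at LLRR: (x*y) (not simplifiable)
  at LR: ((z+z)*b) (not simplifiable)
  at LRL: (z+z) (not simplifiable)
  at R: ((7+((a*x)+6))*(((1+a)*7)+((x+9)*9))) (not simplifiable)
  at RL: (7+((a*x)+6)) (not simplifiable)
  at RLR: ((a*x)+6) (not simplifiable)
  at RLRL: (a*x) (not simplifiable)
  at RR: (((1+a)*7)+((x+9)*9)) (not simplifiable)
  at RRL: ((1+a)*7) (not simplifiable)
  at RRLL: (1+a) (not simplifiable)
  at RRR: ((x+9)*9) (not simplifiable)
  at RRRL: (x+9) (not simplifiable)
Result: no simplifiable subexpression found -> normal form.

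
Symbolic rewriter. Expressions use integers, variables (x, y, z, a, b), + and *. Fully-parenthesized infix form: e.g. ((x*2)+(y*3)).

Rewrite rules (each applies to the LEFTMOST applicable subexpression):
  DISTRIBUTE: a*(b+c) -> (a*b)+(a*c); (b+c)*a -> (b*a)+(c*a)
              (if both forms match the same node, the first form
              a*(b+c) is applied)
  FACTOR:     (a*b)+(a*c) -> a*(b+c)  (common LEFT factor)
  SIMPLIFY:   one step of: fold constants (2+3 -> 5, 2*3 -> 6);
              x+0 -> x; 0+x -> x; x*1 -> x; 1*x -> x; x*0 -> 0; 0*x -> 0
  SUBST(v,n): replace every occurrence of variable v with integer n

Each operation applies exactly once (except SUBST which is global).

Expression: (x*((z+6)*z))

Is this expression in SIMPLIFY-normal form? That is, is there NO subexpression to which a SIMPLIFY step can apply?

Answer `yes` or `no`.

Answer: yes

Derivation:
Expression: (x*((z+6)*z))
Scanning for simplifiable subexpressions (pre-order)...
  at root: (x*((z+6)*z)) (not simplifiable)
  at R: ((z+6)*z) (not simplifiable)
  at RL: (z+6) (not simplifiable)
Result: no simplifiable subexpression found -> normal form.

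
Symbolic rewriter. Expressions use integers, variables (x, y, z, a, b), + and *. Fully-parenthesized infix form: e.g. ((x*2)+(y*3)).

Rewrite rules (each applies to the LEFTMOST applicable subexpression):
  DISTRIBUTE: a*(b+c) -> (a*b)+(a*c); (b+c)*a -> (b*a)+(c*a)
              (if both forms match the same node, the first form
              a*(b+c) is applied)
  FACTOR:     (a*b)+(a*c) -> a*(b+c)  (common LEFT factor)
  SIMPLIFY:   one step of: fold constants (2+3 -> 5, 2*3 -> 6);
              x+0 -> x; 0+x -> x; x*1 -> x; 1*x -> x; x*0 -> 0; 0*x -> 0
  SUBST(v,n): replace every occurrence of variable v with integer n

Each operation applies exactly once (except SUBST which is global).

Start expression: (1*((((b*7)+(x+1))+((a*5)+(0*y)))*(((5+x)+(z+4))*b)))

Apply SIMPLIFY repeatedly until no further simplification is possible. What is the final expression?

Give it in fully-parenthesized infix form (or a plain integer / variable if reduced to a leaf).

Answer: ((((b*7)+(x+1))+(a*5))*(((5+x)+(z+4))*b))

Derivation:
Start: (1*((((b*7)+(x+1))+((a*5)+(0*y)))*(((5+x)+(z+4))*b)))
Step 1: at root: (1*((((b*7)+(x+1))+((a*5)+(0*y)))*(((5+x)+(z+4))*b))) -> ((((b*7)+(x+1))+((a*5)+(0*y)))*(((5+x)+(z+4))*b)); overall: (1*((((b*7)+(x+1))+((a*5)+(0*y)))*(((5+x)+(z+4))*b))) -> ((((b*7)+(x+1))+((a*5)+(0*y)))*(((5+x)+(z+4))*b))
Step 2: at LRR: (0*y) -> 0; overall: ((((b*7)+(x+1))+((a*5)+(0*y)))*(((5+x)+(z+4))*b)) -> ((((b*7)+(x+1))+((a*5)+0))*(((5+x)+(z+4))*b))
Step 3: at LR: ((a*5)+0) -> (a*5); overall: ((((b*7)+(x+1))+((a*5)+0))*(((5+x)+(z+4))*b)) -> ((((b*7)+(x+1))+(a*5))*(((5+x)+(z+4))*b))
Fixed point: ((((b*7)+(x+1))+(a*5))*(((5+x)+(z+4))*b))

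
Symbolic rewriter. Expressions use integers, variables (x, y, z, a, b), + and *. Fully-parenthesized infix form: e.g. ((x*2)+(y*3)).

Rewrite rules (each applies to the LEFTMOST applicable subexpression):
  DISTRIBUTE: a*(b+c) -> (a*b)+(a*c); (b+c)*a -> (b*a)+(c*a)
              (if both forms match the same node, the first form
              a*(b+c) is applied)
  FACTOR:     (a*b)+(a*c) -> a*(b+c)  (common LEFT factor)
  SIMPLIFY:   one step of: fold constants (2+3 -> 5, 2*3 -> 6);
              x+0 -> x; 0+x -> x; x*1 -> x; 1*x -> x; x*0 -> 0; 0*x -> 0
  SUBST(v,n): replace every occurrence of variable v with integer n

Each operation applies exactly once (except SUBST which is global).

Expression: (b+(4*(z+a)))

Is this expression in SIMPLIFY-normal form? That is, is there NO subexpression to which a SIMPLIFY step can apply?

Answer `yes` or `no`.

Answer: yes

Derivation:
Expression: (b+(4*(z+a)))
Scanning for simplifiable subexpressions (pre-order)...
  at root: (b+(4*(z+a))) (not simplifiable)
  at R: (4*(z+a)) (not simplifiable)
  at RR: (z+a) (not simplifiable)
Result: no simplifiable subexpression found -> normal form.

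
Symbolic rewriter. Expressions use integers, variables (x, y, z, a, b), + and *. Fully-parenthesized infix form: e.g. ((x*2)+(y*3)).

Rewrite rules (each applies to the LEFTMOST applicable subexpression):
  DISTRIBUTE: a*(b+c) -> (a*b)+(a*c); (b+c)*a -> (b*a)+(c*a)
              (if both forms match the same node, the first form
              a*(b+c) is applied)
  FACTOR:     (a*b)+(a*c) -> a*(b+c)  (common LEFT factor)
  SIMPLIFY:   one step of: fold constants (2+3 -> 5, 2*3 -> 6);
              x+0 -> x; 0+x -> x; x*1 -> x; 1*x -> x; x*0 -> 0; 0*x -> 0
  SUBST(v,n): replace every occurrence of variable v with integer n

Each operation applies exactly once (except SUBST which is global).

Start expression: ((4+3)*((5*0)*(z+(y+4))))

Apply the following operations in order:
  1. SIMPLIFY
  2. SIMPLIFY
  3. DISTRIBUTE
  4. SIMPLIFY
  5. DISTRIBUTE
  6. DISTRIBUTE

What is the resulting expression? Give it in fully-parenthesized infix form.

Answer: ((7*0)+(7*((0*y)+(0*4))))

Derivation:
Start: ((4+3)*((5*0)*(z+(y+4))))
Apply SIMPLIFY at L (target: (4+3)): ((4+3)*((5*0)*(z+(y+4)))) -> (7*((5*0)*(z+(y+4))))
Apply SIMPLIFY at RL (target: (5*0)): (7*((5*0)*(z+(y+4)))) -> (7*(0*(z+(y+4))))
Apply DISTRIBUTE at R (target: (0*(z+(y+4)))): (7*(0*(z+(y+4)))) -> (7*((0*z)+(0*(y+4))))
Apply SIMPLIFY at RL (target: (0*z)): (7*((0*z)+(0*(y+4)))) -> (7*(0+(0*(y+4))))
Apply DISTRIBUTE at root (target: (7*(0+(0*(y+4))))): (7*(0+(0*(y+4)))) -> ((7*0)+(7*(0*(y+4))))
Apply DISTRIBUTE at RR (target: (0*(y+4))): ((7*0)+(7*(0*(y+4)))) -> ((7*0)+(7*((0*y)+(0*4))))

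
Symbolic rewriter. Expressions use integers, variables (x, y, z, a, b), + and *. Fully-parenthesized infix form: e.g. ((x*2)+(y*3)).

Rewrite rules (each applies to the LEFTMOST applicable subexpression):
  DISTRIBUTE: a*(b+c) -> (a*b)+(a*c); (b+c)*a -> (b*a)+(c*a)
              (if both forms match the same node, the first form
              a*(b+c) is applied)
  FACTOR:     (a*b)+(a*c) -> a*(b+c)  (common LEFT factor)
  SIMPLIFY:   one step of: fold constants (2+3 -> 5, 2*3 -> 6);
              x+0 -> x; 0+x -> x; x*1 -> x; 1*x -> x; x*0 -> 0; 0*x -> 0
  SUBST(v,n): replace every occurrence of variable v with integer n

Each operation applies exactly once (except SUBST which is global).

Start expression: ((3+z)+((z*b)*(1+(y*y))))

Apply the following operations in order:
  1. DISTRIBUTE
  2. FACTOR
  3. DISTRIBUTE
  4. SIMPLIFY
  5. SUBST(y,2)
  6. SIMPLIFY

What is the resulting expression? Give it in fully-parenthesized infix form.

Start: ((3+z)+((z*b)*(1+(y*y))))
Apply DISTRIBUTE at R (target: ((z*b)*(1+(y*y)))): ((3+z)+((z*b)*(1+(y*y)))) -> ((3+z)+(((z*b)*1)+((z*b)*(y*y))))
Apply FACTOR at R (target: (((z*b)*1)+((z*b)*(y*y)))): ((3+z)+(((z*b)*1)+((z*b)*(y*y)))) -> ((3+z)+((z*b)*(1+(y*y))))
Apply DISTRIBUTE at R (target: ((z*b)*(1+(y*y)))): ((3+z)+((z*b)*(1+(y*y)))) -> ((3+z)+(((z*b)*1)+((z*b)*(y*y))))
Apply SIMPLIFY at RL (target: ((z*b)*1)): ((3+z)+(((z*b)*1)+((z*b)*(y*y)))) -> ((3+z)+((z*b)+((z*b)*(y*y))))
Apply SUBST(y,2): ((3+z)+((z*b)+((z*b)*(y*y)))) -> ((3+z)+((z*b)+((z*b)*(2*2))))
Apply SIMPLIFY at RRR (target: (2*2)): ((3+z)+((z*b)+((z*b)*(2*2)))) -> ((3+z)+((z*b)+((z*b)*4)))

Answer: ((3+z)+((z*b)+((z*b)*4)))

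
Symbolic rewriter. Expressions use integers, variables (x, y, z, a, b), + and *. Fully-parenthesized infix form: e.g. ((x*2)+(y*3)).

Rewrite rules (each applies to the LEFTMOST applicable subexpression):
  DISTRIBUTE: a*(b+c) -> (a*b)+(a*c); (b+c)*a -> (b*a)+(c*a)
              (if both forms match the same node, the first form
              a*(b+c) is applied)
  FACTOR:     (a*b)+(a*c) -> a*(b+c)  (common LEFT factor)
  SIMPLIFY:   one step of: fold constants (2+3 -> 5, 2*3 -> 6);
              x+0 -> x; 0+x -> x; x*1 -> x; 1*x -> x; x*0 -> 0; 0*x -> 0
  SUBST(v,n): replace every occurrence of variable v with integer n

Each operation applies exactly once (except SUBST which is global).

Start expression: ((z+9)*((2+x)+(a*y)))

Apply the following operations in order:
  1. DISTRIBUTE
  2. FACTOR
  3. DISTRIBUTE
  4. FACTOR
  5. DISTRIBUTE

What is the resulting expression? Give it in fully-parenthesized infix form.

Start: ((z+9)*((2+x)+(a*y)))
Apply DISTRIBUTE at root (target: ((z+9)*((2+x)+(a*y)))): ((z+9)*((2+x)+(a*y))) -> (((z+9)*(2+x))+((z+9)*(a*y)))
Apply FACTOR at root (target: (((z+9)*(2+x))+((z+9)*(a*y)))): (((z+9)*(2+x))+((z+9)*(a*y))) -> ((z+9)*((2+x)+(a*y)))
Apply DISTRIBUTE at root (target: ((z+9)*((2+x)+(a*y)))): ((z+9)*((2+x)+(a*y))) -> (((z+9)*(2+x))+((z+9)*(a*y)))
Apply FACTOR at root (target: (((z+9)*(2+x))+((z+9)*(a*y)))): (((z+9)*(2+x))+((z+9)*(a*y))) -> ((z+9)*((2+x)+(a*y)))
Apply DISTRIBUTE at root (target: ((z+9)*((2+x)+(a*y)))): ((z+9)*((2+x)+(a*y))) -> (((z+9)*(2+x))+((z+9)*(a*y)))

Answer: (((z+9)*(2+x))+((z+9)*(a*y)))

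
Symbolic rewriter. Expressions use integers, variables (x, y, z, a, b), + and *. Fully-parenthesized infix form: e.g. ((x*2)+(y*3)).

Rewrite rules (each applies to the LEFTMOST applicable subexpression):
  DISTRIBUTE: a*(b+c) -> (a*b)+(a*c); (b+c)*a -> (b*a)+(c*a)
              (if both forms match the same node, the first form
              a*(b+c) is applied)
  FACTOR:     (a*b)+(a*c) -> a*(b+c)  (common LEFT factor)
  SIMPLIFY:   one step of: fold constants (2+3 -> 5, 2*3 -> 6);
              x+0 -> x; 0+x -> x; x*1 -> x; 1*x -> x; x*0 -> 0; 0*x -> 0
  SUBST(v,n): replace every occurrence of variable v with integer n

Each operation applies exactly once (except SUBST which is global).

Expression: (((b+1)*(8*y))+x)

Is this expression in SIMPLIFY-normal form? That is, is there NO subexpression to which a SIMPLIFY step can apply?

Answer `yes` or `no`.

Answer: yes

Derivation:
Expression: (((b+1)*(8*y))+x)
Scanning for simplifiable subexpressions (pre-order)...
  at root: (((b+1)*(8*y))+x) (not simplifiable)
  at L: ((b+1)*(8*y)) (not simplifiable)
  at LL: (b+1) (not simplifiable)
  at LR: (8*y) (not simplifiable)
Result: no simplifiable subexpression found -> normal form.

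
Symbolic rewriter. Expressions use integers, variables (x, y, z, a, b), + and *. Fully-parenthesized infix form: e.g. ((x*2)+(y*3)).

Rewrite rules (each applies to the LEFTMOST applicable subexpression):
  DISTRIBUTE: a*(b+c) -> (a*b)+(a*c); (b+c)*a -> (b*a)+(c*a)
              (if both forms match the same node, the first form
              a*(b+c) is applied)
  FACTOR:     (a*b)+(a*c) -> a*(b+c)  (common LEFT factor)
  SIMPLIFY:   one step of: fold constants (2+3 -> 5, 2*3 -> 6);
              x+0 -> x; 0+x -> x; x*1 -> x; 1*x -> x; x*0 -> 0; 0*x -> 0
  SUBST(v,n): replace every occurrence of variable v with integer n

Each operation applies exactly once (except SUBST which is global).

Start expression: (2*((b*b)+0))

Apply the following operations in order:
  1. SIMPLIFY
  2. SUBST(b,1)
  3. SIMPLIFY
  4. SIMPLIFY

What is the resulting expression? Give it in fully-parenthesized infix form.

Answer: 2

Derivation:
Start: (2*((b*b)+0))
Apply SIMPLIFY at R (target: ((b*b)+0)): (2*((b*b)+0)) -> (2*(b*b))
Apply SUBST(b,1): (2*(b*b)) -> (2*(1*1))
Apply SIMPLIFY at R (target: (1*1)): (2*(1*1)) -> (2*1)
Apply SIMPLIFY at root (target: (2*1)): (2*1) -> 2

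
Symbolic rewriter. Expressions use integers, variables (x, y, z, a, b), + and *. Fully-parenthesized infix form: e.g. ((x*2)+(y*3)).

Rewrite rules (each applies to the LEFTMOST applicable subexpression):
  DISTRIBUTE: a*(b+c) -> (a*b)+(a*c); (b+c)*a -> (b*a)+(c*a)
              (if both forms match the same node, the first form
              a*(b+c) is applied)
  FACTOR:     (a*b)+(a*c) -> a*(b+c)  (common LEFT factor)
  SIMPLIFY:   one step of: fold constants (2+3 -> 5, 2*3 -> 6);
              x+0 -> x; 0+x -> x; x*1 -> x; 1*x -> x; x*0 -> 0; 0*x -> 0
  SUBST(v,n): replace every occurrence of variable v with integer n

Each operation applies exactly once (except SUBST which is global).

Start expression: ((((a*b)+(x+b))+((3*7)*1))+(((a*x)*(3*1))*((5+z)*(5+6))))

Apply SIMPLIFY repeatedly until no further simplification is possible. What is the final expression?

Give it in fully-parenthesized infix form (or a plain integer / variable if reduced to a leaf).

Answer: ((((a*b)+(x+b))+21)+(((a*x)*3)*((5+z)*11)))

Derivation:
Start: ((((a*b)+(x+b))+((3*7)*1))+(((a*x)*(3*1))*((5+z)*(5+6))))
Step 1: at LR: ((3*7)*1) -> (3*7); overall: ((((a*b)+(x+b))+((3*7)*1))+(((a*x)*(3*1))*((5+z)*(5+6)))) -> ((((a*b)+(x+b))+(3*7))+(((a*x)*(3*1))*((5+z)*(5+6))))
Step 2: at LR: (3*7) -> 21; overall: ((((a*b)+(x+b))+(3*7))+(((a*x)*(3*1))*((5+z)*(5+6)))) -> ((((a*b)+(x+b))+21)+(((a*x)*(3*1))*((5+z)*(5+6))))
Step 3: at RLR: (3*1) -> 3; overall: ((((a*b)+(x+b))+21)+(((a*x)*(3*1))*((5+z)*(5+6)))) -> ((((a*b)+(x+b))+21)+(((a*x)*3)*((5+z)*(5+6))))
Step 4: at RRR: (5+6) -> 11; overall: ((((a*b)+(x+b))+21)+(((a*x)*3)*((5+z)*(5+6)))) -> ((((a*b)+(x+b))+21)+(((a*x)*3)*((5+z)*11)))
Fixed point: ((((a*b)+(x+b))+21)+(((a*x)*3)*((5+z)*11)))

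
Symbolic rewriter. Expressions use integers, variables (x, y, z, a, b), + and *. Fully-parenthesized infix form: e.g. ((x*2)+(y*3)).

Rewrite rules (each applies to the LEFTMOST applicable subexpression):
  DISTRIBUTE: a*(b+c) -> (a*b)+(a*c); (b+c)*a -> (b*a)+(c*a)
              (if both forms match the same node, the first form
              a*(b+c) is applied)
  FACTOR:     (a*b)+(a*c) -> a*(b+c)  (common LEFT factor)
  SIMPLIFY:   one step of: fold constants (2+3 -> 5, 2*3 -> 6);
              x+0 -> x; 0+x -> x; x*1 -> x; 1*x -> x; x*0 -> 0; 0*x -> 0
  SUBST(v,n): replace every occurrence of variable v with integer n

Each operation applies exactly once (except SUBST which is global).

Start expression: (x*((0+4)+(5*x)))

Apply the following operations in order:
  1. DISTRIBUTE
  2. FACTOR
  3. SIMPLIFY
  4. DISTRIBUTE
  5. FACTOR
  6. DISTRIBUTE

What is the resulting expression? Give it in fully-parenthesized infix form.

Answer: ((x*4)+(x*(5*x)))

Derivation:
Start: (x*((0+4)+(5*x)))
Apply DISTRIBUTE at root (target: (x*((0+4)+(5*x)))): (x*((0+4)+(5*x))) -> ((x*(0+4))+(x*(5*x)))
Apply FACTOR at root (target: ((x*(0+4))+(x*(5*x)))): ((x*(0+4))+(x*(5*x))) -> (x*((0+4)+(5*x)))
Apply SIMPLIFY at RL (target: (0+4)): (x*((0+4)+(5*x))) -> (x*(4+(5*x)))
Apply DISTRIBUTE at root (target: (x*(4+(5*x)))): (x*(4+(5*x))) -> ((x*4)+(x*(5*x)))
Apply FACTOR at root (target: ((x*4)+(x*(5*x)))): ((x*4)+(x*(5*x))) -> (x*(4+(5*x)))
Apply DISTRIBUTE at root (target: (x*(4+(5*x)))): (x*(4+(5*x))) -> ((x*4)+(x*(5*x)))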